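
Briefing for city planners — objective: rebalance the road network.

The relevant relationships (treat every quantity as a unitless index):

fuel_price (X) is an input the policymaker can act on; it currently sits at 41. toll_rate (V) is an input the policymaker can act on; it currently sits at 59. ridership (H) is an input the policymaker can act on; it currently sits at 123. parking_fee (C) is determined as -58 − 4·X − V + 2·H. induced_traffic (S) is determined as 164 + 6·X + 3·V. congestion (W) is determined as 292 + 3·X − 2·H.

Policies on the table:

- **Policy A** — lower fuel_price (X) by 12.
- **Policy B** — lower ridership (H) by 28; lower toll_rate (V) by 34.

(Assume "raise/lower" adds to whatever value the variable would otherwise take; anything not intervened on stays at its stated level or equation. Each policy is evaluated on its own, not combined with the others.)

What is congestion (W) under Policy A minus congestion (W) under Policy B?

Policy A (X − 12):
  X = 41 − 12 = 29
  H = 123
  W = 292 + 3·29 − 2·123 = 133
Policy B (H − 28, V − 34):
  X = 41
  H = 123 − 28 = 95
  W = 292 + 3·41 − 2·95 = 225
W: 133 − 225 = -92

-92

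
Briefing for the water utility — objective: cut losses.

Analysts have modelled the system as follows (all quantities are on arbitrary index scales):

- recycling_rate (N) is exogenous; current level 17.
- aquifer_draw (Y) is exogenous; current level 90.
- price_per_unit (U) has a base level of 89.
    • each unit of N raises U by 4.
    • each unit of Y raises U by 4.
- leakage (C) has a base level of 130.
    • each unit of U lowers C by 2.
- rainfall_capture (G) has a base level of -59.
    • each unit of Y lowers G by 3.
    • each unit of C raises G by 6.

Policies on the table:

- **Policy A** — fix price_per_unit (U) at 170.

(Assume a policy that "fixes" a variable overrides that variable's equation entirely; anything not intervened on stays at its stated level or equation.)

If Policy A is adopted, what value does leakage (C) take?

-210

Policy A (U := 170):
  N = 17
  Y = 90
  U = 170
  C = 130 − 2·170 = -210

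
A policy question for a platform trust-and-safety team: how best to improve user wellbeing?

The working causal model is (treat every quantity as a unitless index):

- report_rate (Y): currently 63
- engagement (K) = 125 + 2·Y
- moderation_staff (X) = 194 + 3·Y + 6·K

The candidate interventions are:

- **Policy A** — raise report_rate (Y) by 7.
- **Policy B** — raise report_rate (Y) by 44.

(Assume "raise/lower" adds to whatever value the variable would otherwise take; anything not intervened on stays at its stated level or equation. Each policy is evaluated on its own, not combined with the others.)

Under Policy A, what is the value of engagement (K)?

Policy A (Y + 7):
  Y = 63 + 7 = 70
  K = 125 + 2·70 = 265

265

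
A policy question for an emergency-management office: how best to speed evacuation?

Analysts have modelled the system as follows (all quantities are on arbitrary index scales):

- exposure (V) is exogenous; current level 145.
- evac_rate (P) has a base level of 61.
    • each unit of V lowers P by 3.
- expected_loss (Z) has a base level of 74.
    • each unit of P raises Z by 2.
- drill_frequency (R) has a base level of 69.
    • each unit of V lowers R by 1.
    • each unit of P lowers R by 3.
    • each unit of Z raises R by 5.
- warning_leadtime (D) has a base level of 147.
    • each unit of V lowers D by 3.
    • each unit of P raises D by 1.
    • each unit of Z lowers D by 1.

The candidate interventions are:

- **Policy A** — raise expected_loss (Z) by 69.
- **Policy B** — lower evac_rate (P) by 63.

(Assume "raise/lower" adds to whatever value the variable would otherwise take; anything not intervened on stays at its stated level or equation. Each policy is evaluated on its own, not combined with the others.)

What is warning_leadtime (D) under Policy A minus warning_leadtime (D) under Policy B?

-132

Policy A (Z + 69):
  V = 145
  P = 61 − 3·145 = -374
  Z = 74 + 2·(-374) (+69 from intervention) = -605
  D = 147 − 3·145 + (-374) − (-605) = -57
Policy B (P − 63):
  V = 145
  P = 61 − 3·145 (−63 from intervention) = -437
  Z = 74 + 2·(-437) = -800
  D = 147 − 3·145 + (-437) − (-800) = 75
D: -57 − 75 = -132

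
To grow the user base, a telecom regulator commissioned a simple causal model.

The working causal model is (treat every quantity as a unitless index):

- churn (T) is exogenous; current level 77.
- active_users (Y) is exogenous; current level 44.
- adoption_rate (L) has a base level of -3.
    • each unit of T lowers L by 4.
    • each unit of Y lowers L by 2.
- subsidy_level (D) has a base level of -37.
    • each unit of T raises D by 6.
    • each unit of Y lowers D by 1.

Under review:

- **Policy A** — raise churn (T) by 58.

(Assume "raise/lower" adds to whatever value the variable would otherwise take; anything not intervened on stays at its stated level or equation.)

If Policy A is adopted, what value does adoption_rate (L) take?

Policy A (T + 58):
  T = 77 + 58 = 135
  Y = 44
  L = -3 − 4·135 − 2·44 = -631

-631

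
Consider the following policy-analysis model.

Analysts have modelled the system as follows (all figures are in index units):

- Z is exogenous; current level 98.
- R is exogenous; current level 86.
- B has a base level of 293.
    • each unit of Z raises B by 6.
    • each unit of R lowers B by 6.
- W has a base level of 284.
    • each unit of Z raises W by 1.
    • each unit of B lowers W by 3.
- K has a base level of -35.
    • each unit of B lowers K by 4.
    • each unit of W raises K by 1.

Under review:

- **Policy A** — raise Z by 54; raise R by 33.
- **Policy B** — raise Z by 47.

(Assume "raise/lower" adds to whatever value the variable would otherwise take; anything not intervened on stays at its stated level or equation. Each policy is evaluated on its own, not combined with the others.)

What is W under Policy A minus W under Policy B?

475

Policy A (Z + 54, R + 33):
  Z = 98 + 54 = 152
  R = 86 + 33 = 119
  B = 293 + 6·152 − 6·119 = 491
  W = 284 + 152 − 3·491 = -1037
Policy B (Z + 47):
  Z = 98 + 47 = 145
  R = 86
  B = 293 + 6·145 − 6·86 = 647
  W = 284 + 145 − 3·647 = -1512
W: -1037 − (-1512) = 475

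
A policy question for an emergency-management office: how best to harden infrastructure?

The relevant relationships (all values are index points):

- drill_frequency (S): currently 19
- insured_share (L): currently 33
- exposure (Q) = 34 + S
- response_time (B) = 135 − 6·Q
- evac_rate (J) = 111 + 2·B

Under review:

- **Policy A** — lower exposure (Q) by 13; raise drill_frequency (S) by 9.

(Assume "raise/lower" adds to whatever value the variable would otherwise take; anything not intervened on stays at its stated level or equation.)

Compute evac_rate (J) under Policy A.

Policy A (Q − 13, S + 9):
  S = 19 + 9 = 28
  Q = 34 + 28 (−13 from intervention) = 49
  B = 135 − 6·49 = -159
  J = 111 + 2·(-159) = -207

-207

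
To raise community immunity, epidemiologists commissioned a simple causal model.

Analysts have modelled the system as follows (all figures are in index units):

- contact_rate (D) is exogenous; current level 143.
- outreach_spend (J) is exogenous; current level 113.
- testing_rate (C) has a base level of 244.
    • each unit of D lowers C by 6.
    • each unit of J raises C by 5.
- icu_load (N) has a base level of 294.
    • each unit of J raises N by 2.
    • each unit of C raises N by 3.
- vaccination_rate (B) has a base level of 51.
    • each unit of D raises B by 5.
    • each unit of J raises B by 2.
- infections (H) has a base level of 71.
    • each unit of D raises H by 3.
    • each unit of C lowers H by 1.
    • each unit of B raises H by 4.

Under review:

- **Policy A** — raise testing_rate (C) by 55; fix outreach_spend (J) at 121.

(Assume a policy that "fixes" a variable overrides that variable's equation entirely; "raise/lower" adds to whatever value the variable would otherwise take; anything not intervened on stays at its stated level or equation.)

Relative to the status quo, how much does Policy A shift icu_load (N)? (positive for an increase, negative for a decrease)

Baseline:
  D = 143
  J = 113
  C = 244 − 6·143 + 5·113 = -49
  N = 294 + 2·113 + 3·(-49) = 373
Policy A (C + 55, J := 121):
  D = 143
  J = 121
  C = 244 − 6·143 + 5·121 (+55 from intervention) = 46
  N = 294 + 2·121 + 3·46 = 674
Change in N: 674 − 373 = 301

301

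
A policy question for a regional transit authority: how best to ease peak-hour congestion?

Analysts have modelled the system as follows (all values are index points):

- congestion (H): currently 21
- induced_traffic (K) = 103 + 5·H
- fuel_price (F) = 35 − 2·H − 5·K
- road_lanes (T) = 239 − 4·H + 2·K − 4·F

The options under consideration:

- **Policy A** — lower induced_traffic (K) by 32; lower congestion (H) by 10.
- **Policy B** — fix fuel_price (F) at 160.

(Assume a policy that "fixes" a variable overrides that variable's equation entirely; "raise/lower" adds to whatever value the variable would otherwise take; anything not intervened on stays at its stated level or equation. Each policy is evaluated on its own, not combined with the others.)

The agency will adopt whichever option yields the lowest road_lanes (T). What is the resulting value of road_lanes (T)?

-69

Policy A (K − 32, H − 10):
  H = 21 − 10 = 11
  K = 103 + 5·11 (−32 from intervention) = 126
  F = 35 − 2·11 − 5·126 = -617
  T = 239 − 4·11 + 2·126 − 4·(-617) = 2915
Policy B (F := 160):
  H = 21
  K = 103 + 5·21 = 208
  F = 160
  T = 239 − 4·21 + 2·208 − 4·160 = -69
Comparing — Policy A: T=2915, Policy B: T=-69. Lowest is -69 (Policy B).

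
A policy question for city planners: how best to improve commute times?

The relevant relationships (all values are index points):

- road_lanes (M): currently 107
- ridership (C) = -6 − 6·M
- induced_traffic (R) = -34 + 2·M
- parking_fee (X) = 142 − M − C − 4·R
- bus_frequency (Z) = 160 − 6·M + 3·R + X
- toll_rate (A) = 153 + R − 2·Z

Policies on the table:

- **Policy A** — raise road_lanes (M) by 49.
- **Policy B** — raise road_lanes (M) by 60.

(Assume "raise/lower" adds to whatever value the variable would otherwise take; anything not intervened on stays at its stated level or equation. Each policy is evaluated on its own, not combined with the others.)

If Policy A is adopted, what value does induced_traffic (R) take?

Policy A (M + 49):
  M = 107 + 49 = 156
  R = -34 + 2·156 = 278

278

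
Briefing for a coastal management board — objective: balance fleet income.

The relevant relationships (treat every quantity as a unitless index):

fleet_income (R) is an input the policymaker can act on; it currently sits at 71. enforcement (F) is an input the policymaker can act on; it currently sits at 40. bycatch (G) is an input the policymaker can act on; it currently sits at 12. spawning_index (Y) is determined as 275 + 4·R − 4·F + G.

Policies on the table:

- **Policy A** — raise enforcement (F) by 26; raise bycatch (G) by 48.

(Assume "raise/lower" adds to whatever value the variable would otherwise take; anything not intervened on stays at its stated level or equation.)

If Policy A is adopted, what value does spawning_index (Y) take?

355

Policy A (F + 26, G + 48):
  R = 71
  F = 40 + 26 = 66
  G = 12 + 48 = 60
  Y = 275 + 4·71 − 4·66 + 60 = 355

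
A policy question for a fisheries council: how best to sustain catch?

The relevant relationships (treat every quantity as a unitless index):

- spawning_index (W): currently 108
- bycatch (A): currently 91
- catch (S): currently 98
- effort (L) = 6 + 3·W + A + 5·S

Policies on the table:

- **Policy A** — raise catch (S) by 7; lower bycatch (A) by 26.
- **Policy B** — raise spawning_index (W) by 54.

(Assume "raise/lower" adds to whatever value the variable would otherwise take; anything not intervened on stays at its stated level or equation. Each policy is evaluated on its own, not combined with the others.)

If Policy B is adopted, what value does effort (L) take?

1073

Policy B (W + 54):
  W = 108 + 54 = 162
  A = 91
  S = 98
  L = 6 + 3·162 + 91 + 5·98 = 1073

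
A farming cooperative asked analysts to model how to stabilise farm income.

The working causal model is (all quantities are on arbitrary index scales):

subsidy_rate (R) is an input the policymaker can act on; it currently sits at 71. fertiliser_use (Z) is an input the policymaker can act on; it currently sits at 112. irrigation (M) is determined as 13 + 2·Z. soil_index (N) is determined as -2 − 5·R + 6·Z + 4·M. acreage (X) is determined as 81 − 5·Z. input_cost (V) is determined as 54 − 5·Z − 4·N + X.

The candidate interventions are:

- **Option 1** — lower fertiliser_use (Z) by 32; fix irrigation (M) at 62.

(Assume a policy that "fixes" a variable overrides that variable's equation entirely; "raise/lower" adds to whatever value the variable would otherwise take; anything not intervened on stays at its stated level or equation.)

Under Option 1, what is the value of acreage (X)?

-319

Option 1 (Z − 32, M := 62):
  Z = 112 − 32 = 80
  X = 81 − 5·80 = -319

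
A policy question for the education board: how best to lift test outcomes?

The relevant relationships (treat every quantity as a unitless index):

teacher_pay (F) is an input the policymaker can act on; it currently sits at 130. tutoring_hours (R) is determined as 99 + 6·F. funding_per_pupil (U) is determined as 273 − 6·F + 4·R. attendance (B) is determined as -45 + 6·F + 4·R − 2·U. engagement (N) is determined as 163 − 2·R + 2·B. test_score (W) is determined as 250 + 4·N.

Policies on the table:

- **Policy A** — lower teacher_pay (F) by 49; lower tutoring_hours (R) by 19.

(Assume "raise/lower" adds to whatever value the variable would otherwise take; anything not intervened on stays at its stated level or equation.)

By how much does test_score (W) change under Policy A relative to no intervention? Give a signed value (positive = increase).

Baseline:
  F = 130
  R = 99 + 6·130 = 879
  U = 273 − 6·130 + 4·879 = 3009
  B = -45 + 6·130 + 4·879 − 2·3009 = -1767
  N = 163 − 2·879 + 2·(-1767) = -5129
  W = 250 + 4·(-5129) = -20266
Policy A (F − 49, R − 19):
  F = 130 − 49 = 81
  R = 99 + 6·81 (−19 from intervention) = 566
  U = 273 − 6·81 + 4·566 = 2051
  B = -45 + 6·81 + 4·566 − 2·2051 = -1397
  N = 163 − 2·566 + 2·(-1397) = -3763
  W = 250 + 4·(-3763) = -14802
Change in W: -14802 − (-20266) = 5464

5464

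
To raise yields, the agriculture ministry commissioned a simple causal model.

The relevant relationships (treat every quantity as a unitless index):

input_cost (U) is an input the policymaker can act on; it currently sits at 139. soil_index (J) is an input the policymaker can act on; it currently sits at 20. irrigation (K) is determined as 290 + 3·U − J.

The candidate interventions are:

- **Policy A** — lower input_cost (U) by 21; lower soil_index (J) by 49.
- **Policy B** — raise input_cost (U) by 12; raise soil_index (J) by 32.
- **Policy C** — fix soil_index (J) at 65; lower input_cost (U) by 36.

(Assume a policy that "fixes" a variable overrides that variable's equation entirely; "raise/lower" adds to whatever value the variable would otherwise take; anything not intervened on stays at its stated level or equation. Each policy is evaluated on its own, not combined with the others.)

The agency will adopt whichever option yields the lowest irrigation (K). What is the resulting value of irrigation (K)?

534

Policy A (U − 21, J − 49):
  U = 139 − 21 = 118
  J = 20 − 49 = -29
  K = 290 + 3·118 − (-29) = 673
Policy B (U + 12, J + 32):
  U = 139 + 12 = 151
  J = 20 + 32 = 52
  K = 290 + 3·151 − 52 = 691
Policy C (J := 65, U − 36):
  U = 139 − 36 = 103
  J = 65
  K = 290 + 3·103 − 65 = 534
Comparing — Policy A: K=673, Policy B: K=691, Policy C: K=534. Lowest is 534 (Policy C).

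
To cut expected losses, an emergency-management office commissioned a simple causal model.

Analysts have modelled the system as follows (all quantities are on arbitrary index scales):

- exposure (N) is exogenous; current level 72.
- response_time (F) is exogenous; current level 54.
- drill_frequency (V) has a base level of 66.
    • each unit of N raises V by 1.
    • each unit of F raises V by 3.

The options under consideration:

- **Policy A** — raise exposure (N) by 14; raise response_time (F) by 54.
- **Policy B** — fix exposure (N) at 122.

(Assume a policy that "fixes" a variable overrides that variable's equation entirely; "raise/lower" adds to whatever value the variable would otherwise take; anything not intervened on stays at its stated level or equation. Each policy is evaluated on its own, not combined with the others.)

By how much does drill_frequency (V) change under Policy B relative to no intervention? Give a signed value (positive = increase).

Baseline:
  N = 72
  F = 54
  V = 66 + 72 + 3·54 = 300
Policy B (N := 122):
  N = 122
  F = 54
  V = 66 + 122 + 3·54 = 350
Change in V: 350 − 300 = 50

50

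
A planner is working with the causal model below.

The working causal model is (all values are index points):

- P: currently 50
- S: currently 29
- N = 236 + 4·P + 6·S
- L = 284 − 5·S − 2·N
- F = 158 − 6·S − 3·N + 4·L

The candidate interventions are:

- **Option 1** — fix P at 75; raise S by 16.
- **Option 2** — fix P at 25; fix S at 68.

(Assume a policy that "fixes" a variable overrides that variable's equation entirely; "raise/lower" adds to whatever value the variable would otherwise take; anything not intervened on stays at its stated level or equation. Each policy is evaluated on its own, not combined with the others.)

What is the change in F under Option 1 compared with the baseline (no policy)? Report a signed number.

Baseline:
  P = 50
  S = 29
  N = 236 + 4·50 + 6·29 = 610
  L = 284 − 5·29 − 2·610 = -1081
  F = 158 − 6·29 − 3·610 + 4·(-1081) = -6170
Option 1 (P := 75, S + 16):
  P = 75
  S = 29 + 16 = 45
  N = 236 + 4·75 + 6·45 = 806
  L = 284 − 5·45 − 2·806 = -1553
  F = 158 − 6·45 − 3·806 + 4·(-1553) = -8742
Change in F: -8742 − (-6170) = -2572

-2572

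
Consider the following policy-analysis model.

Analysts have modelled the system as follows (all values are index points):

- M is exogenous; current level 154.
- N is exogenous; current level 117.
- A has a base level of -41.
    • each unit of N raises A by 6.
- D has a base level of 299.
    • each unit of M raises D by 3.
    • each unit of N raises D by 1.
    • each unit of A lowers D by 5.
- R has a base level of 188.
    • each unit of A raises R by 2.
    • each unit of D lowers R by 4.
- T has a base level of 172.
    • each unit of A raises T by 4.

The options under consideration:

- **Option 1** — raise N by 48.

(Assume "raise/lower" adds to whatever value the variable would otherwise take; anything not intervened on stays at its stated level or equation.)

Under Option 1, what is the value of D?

Option 1 (N + 48):
  M = 154
  N = 117 + 48 = 165
  A = -41 + 6·165 = 949
  D = 299 + 3·154 + 165 − 5·949 = -3819

-3819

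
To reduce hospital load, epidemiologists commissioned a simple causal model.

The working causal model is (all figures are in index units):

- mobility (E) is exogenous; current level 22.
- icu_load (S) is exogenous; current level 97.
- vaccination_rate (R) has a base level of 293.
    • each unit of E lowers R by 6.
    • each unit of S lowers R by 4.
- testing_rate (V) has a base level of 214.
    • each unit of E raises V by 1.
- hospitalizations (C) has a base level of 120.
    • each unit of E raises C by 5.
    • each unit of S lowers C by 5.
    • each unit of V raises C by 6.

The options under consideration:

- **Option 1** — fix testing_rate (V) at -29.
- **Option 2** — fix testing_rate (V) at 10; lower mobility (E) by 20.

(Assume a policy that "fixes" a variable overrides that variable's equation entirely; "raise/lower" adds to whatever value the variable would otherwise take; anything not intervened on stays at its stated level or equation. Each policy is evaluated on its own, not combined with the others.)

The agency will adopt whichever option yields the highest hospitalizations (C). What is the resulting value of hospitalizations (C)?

Option 1 (V := -29):
  E = 22
  S = 97
  V = -29
  C = 120 + 5·22 − 5·97 + 6·(-29) = -429
Option 2 (V := 10, E − 20):
  E = 22 − 20 = 2
  S = 97
  V = 10
  C = 120 + 5·2 − 5·97 + 6·10 = -295
Comparing — Option 1: C=-429, Option 2: C=-295. Highest is -295 (Option 2).

-295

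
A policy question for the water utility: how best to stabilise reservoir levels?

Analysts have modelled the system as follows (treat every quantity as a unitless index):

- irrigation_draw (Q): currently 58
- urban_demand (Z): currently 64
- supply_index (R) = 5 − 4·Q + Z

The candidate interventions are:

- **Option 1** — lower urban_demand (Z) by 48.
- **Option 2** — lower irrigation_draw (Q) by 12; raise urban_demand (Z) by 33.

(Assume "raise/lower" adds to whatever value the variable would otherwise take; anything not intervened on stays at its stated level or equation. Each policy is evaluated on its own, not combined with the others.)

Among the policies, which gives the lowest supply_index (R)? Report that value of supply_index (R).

Option 1 (Z − 48):
  Q = 58
  Z = 64 − 48 = 16
  R = 5 − 4·58 + 16 = -211
Option 2 (Q − 12, Z + 33):
  Q = 58 − 12 = 46
  Z = 64 + 33 = 97
  R = 5 − 4·46 + 97 = -82
Comparing — Option 1: R=-211, Option 2: R=-82. Lowest is -211 (Option 1).

-211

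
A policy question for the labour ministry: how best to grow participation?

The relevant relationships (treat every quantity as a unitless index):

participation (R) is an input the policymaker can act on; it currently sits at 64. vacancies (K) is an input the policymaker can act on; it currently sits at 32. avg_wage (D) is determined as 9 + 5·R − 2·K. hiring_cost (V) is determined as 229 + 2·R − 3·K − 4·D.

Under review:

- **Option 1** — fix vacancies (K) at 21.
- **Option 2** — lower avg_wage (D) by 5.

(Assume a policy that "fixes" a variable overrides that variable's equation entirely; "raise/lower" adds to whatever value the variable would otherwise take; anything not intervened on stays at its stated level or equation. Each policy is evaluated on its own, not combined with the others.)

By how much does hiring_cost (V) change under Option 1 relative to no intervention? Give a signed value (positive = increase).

Baseline:
  R = 64
  K = 32
  D = 9 + 5·64 − 2·32 = 265
  V = 229 + 2·64 − 3·32 − 4·265 = -799
Option 1 (K := 21):
  R = 64
  K = 21
  D = 9 + 5·64 − 2·21 = 287
  V = 229 + 2·64 − 3·21 − 4·287 = -854
Change in V: -854 − (-799) = -55

-55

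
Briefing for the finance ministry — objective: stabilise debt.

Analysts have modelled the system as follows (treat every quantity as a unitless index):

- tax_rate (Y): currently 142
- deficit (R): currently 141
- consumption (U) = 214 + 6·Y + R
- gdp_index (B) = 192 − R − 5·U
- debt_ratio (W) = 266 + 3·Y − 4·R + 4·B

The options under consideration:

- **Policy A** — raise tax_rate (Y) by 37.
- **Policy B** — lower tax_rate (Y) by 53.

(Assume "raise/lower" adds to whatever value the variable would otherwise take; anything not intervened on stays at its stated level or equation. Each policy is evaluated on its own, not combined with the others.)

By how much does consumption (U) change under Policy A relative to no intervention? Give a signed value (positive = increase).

222

Baseline:
  Y = 142
  R = 141
  U = 214 + 6·142 + 141 = 1207
Policy A (Y + 37):
  Y = 142 + 37 = 179
  R = 141
  U = 214 + 6·179 + 141 = 1429
Change in U: 1429 − 1207 = 222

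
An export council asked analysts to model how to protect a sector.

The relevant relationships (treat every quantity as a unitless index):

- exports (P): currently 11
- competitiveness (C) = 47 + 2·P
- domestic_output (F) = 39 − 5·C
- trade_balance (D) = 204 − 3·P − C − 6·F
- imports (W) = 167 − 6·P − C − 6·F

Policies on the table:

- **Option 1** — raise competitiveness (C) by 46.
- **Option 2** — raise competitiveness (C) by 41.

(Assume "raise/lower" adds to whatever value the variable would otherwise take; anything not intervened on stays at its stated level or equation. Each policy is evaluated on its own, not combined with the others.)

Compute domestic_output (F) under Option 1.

Option 1 (C + 46):
  P = 11
  C = 47 + 2·11 (+46 from intervention) = 115
  F = 39 − 5·115 = -536

-536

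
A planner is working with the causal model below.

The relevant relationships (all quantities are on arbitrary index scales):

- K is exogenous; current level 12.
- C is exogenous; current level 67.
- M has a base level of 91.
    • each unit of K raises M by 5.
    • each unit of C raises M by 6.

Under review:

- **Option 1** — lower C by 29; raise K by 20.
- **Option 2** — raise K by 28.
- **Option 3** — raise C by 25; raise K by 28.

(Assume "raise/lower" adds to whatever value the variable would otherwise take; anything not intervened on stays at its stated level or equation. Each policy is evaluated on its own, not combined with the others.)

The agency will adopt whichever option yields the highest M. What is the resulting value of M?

Option 1 (C − 29, K + 20):
  K = 12 + 20 = 32
  C = 67 − 29 = 38
  M = 91 + 5·32 + 6·38 = 479
Option 2 (K + 28):
  K = 12 + 28 = 40
  C = 67
  M = 91 + 5·40 + 6·67 = 693
Option 3 (C + 25, K + 28):
  K = 12 + 28 = 40
  C = 67 + 25 = 92
  M = 91 + 5·40 + 6·92 = 843
Comparing — Option 1: M=479, Option 2: M=693, Option 3: M=843. Highest is 843 (Option 3).

843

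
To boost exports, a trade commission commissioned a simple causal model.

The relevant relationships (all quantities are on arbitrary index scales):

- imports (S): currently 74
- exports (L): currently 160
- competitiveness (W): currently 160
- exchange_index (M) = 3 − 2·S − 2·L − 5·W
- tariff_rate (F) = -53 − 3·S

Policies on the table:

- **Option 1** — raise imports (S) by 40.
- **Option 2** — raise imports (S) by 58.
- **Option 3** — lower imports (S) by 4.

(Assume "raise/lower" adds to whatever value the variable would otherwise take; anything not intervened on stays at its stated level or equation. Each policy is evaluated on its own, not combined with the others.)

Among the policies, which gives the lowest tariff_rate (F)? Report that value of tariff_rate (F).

-449

Option 1 (S + 40):
  S = 74 + 40 = 114
  F = -53 − 3·114 = -395
Option 2 (S + 58):
  S = 74 + 58 = 132
  F = -53 − 3·132 = -449
Option 3 (S − 4):
  S = 74 − 4 = 70
  F = -53 − 3·70 = -263
Comparing — Option 1: F=-395, Option 2: F=-449, Option 3: F=-263. Lowest is -449 (Option 2).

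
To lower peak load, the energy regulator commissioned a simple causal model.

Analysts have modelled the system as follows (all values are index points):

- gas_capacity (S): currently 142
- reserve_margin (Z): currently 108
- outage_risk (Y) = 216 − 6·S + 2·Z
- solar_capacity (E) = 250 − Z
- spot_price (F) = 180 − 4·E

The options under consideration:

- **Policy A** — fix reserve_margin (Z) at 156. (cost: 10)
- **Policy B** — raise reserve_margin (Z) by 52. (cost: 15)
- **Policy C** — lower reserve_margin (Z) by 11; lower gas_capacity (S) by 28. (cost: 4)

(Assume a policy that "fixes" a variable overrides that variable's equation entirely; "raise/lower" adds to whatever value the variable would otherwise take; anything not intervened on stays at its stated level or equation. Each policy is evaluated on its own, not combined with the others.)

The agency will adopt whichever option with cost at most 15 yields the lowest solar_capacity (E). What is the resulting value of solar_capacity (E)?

90

Policy A (Z := 156):
  Z = 156
  E = 250 − 156 = 94
Policy B (Z + 52):
  Z = 108 + 52 = 160
  E = 250 − 160 = 90
Policy C (Z − 11, S − 28):
  Z = 108 − 11 = 97
  E = 250 − 97 = 153
Comparing — Policy A: E=94, Policy B: E=90, Policy C: E=153. Lowest is 90 (Policy B).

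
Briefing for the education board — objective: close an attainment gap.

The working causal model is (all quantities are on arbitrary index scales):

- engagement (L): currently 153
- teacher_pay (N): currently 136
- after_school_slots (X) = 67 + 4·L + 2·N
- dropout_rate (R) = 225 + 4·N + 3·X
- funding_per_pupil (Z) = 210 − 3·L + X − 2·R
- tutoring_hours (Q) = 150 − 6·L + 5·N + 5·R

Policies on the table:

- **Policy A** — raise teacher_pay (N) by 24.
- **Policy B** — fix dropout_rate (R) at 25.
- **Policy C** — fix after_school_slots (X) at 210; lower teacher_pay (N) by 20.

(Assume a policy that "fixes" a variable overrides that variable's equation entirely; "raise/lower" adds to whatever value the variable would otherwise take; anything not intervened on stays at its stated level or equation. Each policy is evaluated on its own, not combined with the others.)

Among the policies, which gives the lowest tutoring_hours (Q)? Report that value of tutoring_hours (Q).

Policy A (N + 24):
  L = 153
  N = 136 + 24 = 160
  X = 67 + 4·153 + 2·160 = 999
  R = 225 + 4·160 + 3·999 = 3862
  Q = 150 − 6·153 + 5·160 + 5·3862 = 19342
Policy B (R := 25):
  L = 153
  N = 136
  X = 67 + 4·153 + 2·136 = 951
  R = 25
  Q = 150 − 6·153 + 5·136 + 5·25 = 37
Policy C (X := 210, N − 20):
  L = 153
  N = 136 − 20 = 116
  X = 210
  R = 225 + 4·116 + 3·210 = 1319
  Q = 150 − 6·153 + 5·116 + 5·1319 = 6407
Comparing — Policy A: Q=19342, Policy B: Q=37, Policy C: Q=6407. Lowest is 37 (Policy B).

37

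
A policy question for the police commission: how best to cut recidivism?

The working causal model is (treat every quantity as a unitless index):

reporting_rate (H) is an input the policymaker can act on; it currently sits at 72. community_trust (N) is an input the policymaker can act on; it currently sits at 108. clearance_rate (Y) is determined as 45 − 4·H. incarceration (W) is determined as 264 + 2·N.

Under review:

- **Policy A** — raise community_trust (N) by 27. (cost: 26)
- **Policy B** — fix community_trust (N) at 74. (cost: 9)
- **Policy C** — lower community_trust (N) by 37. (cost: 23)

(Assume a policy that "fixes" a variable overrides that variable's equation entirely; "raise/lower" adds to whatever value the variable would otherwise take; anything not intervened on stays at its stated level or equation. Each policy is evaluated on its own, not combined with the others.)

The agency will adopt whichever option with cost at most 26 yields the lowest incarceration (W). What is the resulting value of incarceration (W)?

406

Policy A (N + 27):
  N = 108 + 27 = 135
  W = 264 + 2·135 = 534
Policy B (N := 74):
  N = 74
  W = 264 + 2·74 = 412
Policy C (N − 37):
  N = 108 − 37 = 71
  W = 264 + 2·71 = 406
Comparing — Policy A: W=534, Policy B: W=412, Policy C: W=406. Lowest is 406 (Policy C).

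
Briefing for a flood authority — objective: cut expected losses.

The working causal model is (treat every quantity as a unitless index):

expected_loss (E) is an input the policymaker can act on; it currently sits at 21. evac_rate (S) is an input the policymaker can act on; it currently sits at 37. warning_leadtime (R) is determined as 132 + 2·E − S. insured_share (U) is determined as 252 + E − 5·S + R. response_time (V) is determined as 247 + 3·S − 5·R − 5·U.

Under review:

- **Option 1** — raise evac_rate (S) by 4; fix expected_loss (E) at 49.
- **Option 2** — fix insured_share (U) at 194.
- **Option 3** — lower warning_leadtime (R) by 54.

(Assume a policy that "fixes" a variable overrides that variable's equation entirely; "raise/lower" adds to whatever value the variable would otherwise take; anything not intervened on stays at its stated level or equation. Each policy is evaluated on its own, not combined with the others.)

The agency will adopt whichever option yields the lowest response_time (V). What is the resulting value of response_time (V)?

Option 1 (S + 4, E := 49):
  E = 49
  S = 37 + 4 = 41
  R = 132 + 2·49 − 41 = 189
  U = 252 + 49 − 5·41 + 189 = 285
  V = 247 + 3·41 − 5·189 − 5·285 = -2000
Option 2 (U := 194):
  E = 21
  S = 37
  R = 132 + 2·21 − 37 = 137
  U = 194
  V = 247 + 3·37 − 5·137 − 5·194 = -1297
Option 3 (R − 54):
  E = 21
  S = 37
  R = 132 + 2·21 − 37 (−54 from intervention) = 83
  U = 252 + 21 − 5·37 + 83 = 171
  V = 247 + 3·37 − 5·83 − 5·171 = -912
Comparing — Option 1: V=-2000, Option 2: V=-1297, Option 3: V=-912. Lowest is -2000 (Option 1).

-2000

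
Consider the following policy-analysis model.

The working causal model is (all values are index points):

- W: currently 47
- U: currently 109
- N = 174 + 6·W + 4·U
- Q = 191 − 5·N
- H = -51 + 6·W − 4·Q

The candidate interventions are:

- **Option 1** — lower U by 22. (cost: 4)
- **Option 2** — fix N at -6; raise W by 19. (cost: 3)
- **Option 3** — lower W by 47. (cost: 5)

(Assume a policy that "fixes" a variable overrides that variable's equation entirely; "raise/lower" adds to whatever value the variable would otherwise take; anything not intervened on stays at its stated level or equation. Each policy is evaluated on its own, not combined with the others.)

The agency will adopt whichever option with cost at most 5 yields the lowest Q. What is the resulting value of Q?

Option 1 (U − 22):
  W = 47
  U = 109 − 22 = 87
  N = 174 + 6·47 + 4·87 = 804
  Q = 191 − 5·804 = -3829
Option 2 (N := -6, W + 19):
  W = 47 + 19 = 66
  U = 109
  N = -6
  Q = 191 − 5·(-6) = 221
Option 3 (W − 47):
  W = 47 − 47 = 0
  U = 109
  N = 174 + 6·0 + 4·109 = 610
  Q = 191 − 5·610 = -2859
Comparing — Option 1: Q=-3829, Option 2: Q=221, Option 3: Q=-2859. Lowest is -3829 (Option 1).

-3829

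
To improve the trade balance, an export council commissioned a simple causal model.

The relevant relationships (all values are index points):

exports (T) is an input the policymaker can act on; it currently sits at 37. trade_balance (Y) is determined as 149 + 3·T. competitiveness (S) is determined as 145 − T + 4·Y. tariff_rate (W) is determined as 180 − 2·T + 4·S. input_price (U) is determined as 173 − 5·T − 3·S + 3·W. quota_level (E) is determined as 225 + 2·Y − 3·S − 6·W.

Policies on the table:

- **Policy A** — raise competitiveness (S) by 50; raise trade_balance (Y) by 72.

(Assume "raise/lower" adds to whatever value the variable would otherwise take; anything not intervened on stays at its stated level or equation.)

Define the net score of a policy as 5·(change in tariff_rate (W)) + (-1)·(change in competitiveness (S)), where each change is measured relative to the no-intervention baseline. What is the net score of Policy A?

6422

Baseline:
  T = 37
  Y = 149 + 3·37 = 260
  S = 145 − 37 + 4·260 = 1148
  W = 180 − 2·37 + 4·1148 = 4698
Policy A (S + 50, Y + 72):
  T = 37
  Y = 149 + 3·37 (+72 from intervention) = 332
  S = 145 − 37 + 4·332 (+50 from intervention) = 1486
  W = 180 − 2·37 + 4·1486 = 6050
ΔW = 6050 − 4698 = 1352; ΔS = 1486 − 1148 = 338
Score = 5·1352 + (-1)·338 = 6422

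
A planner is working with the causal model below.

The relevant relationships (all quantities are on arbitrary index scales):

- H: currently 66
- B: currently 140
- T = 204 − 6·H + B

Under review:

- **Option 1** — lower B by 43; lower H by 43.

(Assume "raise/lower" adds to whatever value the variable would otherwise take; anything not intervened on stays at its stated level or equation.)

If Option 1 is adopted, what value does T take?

Option 1 (B − 43, H − 43):
  H = 66 − 43 = 23
  B = 140 − 43 = 97
  T = 204 − 6·23 + 97 = 163

163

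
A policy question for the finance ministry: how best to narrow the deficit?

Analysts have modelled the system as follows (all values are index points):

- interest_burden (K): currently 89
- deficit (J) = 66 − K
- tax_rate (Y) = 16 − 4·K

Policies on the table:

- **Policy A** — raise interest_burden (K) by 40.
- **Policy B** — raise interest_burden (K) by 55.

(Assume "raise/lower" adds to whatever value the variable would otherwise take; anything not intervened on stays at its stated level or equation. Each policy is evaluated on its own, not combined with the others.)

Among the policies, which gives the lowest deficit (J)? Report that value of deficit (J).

-78

Policy A (K + 40):
  K = 89 + 40 = 129
  J = 66 − 129 = -63
Policy B (K + 55):
  K = 89 + 55 = 144
  J = 66 − 144 = -78
Comparing — Policy A: J=-63, Policy B: J=-78. Lowest is -78 (Policy B).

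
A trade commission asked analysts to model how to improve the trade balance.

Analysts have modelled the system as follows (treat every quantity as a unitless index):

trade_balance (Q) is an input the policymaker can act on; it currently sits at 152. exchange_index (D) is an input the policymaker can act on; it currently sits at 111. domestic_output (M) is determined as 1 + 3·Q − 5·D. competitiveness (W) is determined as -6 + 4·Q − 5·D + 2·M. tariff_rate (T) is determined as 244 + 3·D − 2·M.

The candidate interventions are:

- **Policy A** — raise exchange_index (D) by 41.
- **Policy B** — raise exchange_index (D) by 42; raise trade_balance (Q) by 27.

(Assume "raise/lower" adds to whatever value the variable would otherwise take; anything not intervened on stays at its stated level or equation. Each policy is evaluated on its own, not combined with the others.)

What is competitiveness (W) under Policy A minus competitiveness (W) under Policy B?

Policy A (D + 41):
  Q = 152
  D = 111 + 41 = 152
  M = 1 + 3·152 − 5·152 = -303
  W = -6 + 4·152 − 5·152 + 2·(-303) = -764
Policy B (D + 42, Q + 27):
  Q = 152 + 27 = 179
  D = 111 + 42 = 153
  M = 1 + 3·179 − 5·153 = -227
  W = -6 + 4·179 − 5·153 + 2·(-227) = -509
W: -764 − (-509) = -255

-255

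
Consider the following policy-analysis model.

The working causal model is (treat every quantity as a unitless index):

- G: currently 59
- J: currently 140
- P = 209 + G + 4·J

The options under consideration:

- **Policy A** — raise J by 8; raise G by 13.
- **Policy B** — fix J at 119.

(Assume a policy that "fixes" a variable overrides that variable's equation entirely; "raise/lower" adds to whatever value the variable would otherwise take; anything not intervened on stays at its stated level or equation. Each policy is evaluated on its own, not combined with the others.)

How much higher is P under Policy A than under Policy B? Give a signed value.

129

Policy A (J + 8, G + 13):
  G = 59 + 13 = 72
  J = 140 + 8 = 148
  P = 209 + 72 + 4·148 = 873
Policy B (J := 119):
  G = 59
  J = 119
  P = 209 + 59 + 4·119 = 744
P: 873 − 744 = 129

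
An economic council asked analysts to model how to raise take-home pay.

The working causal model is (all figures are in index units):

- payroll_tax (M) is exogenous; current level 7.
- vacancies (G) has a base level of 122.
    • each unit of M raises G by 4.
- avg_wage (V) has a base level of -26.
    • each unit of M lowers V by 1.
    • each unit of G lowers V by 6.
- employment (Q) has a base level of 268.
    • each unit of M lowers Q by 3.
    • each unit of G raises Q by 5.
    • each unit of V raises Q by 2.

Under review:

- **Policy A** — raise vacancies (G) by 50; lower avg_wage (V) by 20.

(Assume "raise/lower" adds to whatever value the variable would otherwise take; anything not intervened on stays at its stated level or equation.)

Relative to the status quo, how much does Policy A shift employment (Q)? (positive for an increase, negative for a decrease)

-390

Baseline:
  M = 7
  G = 122 + 4·7 = 150
  V = -26 − 7 − 6·150 = -933
  Q = 268 − 3·7 + 5·150 + 2·(-933) = -869
Policy A (G + 50, V − 20):
  M = 7
  G = 122 + 4·7 (+50 from intervention) = 200
  V = -26 − 7 − 6·200 (−20 from intervention) = -1253
  Q = 268 − 3·7 + 5·200 + 2·(-1253) = -1259
Change in Q: -1259 − (-869) = -390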